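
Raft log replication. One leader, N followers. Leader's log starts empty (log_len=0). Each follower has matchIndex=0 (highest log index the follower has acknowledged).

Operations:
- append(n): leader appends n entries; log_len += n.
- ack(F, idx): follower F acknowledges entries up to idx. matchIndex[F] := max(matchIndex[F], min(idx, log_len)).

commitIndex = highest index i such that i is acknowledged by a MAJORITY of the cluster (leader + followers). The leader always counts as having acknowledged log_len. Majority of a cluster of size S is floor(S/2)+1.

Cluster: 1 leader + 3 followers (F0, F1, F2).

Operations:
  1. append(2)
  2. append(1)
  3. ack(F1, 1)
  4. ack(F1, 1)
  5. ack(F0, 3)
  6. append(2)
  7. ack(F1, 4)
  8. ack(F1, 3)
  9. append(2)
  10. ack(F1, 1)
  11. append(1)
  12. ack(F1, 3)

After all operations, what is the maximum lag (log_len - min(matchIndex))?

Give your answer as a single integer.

Answer: 8

Derivation:
Op 1: append 2 -> log_len=2
Op 2: append 1 -> log_len=3
Op 3: F1 acks idx 1 -> match: F0=0 F1=1 F2=0; commitIndex=0
Op 4: F1 acks idx 1 -> match: F0=0 F1=1 F2=0; commitIndex=0
Op 5: F0 acks idx 3 -> match: F0=3 F1=1 F2=0; commitIndex=1
Op 6: append 2 -> log_len=5
Op 7: F1 acks idx 4 -> match: F0=3 F1=4 F2=0; commitIndex=3
Op 8: F1 acks idx 3 -> match: F0=3 F1=4 F2=0; commitIndex=3
Op 9: append 2 -> log_len=7
Op 10: F1 acks idx 1 -> match: F0=3 F1=4 F2=0; commitIndex=3
Op 11: append 1 -> log_len=8
Op 12: F1 acks idx 3 -> match: F0=3 F1=4 F2=0; commitIndex=3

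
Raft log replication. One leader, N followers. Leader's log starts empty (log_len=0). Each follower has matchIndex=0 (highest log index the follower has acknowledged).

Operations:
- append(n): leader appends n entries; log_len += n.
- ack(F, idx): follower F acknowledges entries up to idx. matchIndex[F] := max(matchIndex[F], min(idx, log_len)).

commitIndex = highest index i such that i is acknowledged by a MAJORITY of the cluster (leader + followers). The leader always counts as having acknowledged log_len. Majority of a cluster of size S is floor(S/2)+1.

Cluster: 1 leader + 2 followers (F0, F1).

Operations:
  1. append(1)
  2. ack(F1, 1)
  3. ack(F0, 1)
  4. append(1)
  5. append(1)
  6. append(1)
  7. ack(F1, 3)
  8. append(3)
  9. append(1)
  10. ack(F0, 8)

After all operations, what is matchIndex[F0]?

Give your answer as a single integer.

Op 1: append 1 -> log_len=1
Op 2: F1 acks idx 1 -> match: F0=0 F1=1; commitIndex=1
Op 3: F0 acks idx 1 -> match: F0=1 F1=1; commitIndex=1
Op 4: append 1 -> log_len=2
Op 5: append 1 -> log_len=3
Op 6: append 1 -> log_len=4
Op 7: F1 acks idx 3 -> match: F0=1 F1=3; commitIndex=3
Op 8: append 3 -> log_len=7
Op 9: append 1 -> log_len=8
Op 10: F0 acks idx 8 -> match: F0=8 F1=3; commitIndex=8

Answer: 8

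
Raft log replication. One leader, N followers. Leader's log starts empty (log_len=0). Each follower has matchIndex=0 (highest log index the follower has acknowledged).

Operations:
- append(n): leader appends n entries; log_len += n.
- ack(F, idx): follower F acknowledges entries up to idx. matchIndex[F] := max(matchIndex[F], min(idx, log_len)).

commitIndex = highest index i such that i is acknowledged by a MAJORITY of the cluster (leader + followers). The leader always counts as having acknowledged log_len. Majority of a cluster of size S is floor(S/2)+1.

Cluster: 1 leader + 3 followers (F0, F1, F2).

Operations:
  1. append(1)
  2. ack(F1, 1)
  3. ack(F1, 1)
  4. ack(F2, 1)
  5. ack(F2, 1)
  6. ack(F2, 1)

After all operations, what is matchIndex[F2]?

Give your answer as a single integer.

Answer: 1

Derivation:
Op 1: append 1 -> log_len=1
Op 2: F1 acks idx 1 -> match: F0=0 F1=1 F2=0; commitIndex=0
Op 3: F1 acks idx 1 -> match: F0=0 F1=1 F2=0; commitIndex=0
Op 4: F2 acks idx 1 -> match: F0=0 F1=1 F2=1; commitIndex=1
Op 5: F2 acks idx 1 -> match: F0=0 F1=1 F2=1; commitIndex=1
Op 6: F2 acks idx 1 -> match: F0=0 F1=1 F2=1; commitIndex=1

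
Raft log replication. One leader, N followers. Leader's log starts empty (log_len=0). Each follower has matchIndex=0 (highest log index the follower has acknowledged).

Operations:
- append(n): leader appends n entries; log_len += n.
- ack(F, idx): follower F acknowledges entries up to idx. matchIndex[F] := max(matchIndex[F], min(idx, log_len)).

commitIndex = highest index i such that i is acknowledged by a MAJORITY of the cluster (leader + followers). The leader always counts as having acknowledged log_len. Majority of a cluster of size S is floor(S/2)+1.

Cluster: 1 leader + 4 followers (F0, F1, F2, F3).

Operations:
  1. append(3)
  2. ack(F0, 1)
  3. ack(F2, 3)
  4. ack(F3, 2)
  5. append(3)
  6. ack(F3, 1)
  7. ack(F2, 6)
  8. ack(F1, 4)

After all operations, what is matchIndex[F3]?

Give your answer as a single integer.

Op 1: append 3 -> log_len=3
Op 2: F0 acks idx 1 -> match: F0=1 F1=0 F2=0 F3=0; commitIndex=0
Op 3: F2 acks idx 3 -> match: F0=1 F1=0 F2=3 F3=0; commitIndex=1
Op 4: F3 acks idx 2 -> match: F0=1 F1=0 F2=3 F3=2; commitIndex=2
Op 5: append 3 -> log_len=6
Op 6: F3 acks idx 1 -> match: F0=1 F1=0 F2=3 F3=2; commitIndex=2
Op 7: F2 acks idx 6 -> match: F0=1 F1=0 F2=6 F3=2; commitIndex=2
Op 8: F1 acks idx 4 -> match: F0=1 F1=4 F2=6 F3=2; commitIndex=4

Answer: 2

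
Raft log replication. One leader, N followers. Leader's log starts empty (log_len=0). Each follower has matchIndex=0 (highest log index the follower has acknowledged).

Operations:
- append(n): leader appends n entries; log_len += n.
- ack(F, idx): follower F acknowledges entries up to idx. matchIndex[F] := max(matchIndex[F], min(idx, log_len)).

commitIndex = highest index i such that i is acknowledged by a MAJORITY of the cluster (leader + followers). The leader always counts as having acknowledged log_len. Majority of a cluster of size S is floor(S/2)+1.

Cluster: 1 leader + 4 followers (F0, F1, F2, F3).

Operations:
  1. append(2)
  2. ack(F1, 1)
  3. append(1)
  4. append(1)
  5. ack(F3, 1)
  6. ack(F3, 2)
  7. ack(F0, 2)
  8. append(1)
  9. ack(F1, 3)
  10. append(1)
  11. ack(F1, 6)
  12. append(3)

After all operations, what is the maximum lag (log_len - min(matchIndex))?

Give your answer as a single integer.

Answer: 9

Derivation:
Op 1: append 2 -> log_len=2
Op 2: F1 acks idx 1 -> match: F0=0 F1=1 F2=0 F3=0; commitIndex=0
Op 3: append 1 -> log_len=3
Op 4: append 1 -> log_len=4
Op 5: F3 acks idx 1 -> match: F0=0 F1=1 F2=0 F3=1; commitIndex=1
Op 6: F3 acks idx 2 -> match: F0=0 F1=1 F2=0 F3=2; commitIndex=1
Op 7: F0 acks idx 2 -> match: F0=2 F1=1 F2=0 F3=2; commitIndex=2
Op 8: append 1 -> log_len=5
Op 9: F1 acks idx 3 -> match: F0=2 F1=3 F2=0 F3=2; commitIndex=2
Op 10: append 1 -> log_len=6
Op 11: F1 acks idx 6 -> match: F0=2 F1=6 F2=0 F3=2; commitIndex=2
Op 12: append 3 -> log_len=9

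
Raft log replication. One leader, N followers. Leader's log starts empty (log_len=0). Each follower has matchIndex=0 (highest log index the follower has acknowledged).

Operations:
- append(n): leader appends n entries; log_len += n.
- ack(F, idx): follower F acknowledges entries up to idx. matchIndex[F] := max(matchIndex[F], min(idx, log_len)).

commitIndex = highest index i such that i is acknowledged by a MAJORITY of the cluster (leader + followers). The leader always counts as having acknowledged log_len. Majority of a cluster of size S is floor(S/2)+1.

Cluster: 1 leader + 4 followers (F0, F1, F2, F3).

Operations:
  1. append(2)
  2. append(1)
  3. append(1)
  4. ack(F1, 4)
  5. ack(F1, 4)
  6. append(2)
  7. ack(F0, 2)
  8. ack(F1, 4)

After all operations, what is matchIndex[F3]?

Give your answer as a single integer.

Answer: 0

Derivation:
Op 1: append 2 -> log_len=2
Op 2: append 1 -> log_len=3
Op 3: append 1 -> log_len=4
Op 4: F1 acks idx 4 -> match: F0=0 F1=4 F2=0 F3=0; commitIndex=0
Op 5: F1 acks idx 4 -> match: F0=0 F1=4 F2=0 F3=0; commitIndex=0
Op 6: append 2 -> log_len=6
Op 7: F0 acks idx 2 -> match: F0=2 F1=4 F2=0 F3=0; commitIndex=2
Op 8: F1 acks idx 4 -> match: F0=2 F1=4 F2=0 F3=0; commitIndex=2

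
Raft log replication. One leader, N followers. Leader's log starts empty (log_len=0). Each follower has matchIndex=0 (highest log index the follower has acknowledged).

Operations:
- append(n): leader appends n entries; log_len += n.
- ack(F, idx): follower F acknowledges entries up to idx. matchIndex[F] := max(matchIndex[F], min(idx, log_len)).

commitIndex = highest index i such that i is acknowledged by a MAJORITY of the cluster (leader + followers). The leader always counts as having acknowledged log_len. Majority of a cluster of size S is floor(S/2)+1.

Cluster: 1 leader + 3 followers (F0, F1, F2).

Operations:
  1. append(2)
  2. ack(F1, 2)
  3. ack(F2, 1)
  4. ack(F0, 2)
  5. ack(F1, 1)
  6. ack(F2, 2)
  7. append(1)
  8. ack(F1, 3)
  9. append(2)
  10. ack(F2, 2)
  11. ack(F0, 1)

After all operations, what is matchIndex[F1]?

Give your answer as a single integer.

Answer: 3

Derivation:
Op 1: append 2 -> log_len=2
Op 2: F1 acks idx 2 -> match: F0=0 F1=2 F2=0; commitIndex=0
Op 3: F2 acks idx 1 -> match: F0=0 F1=2 F2=1; commitIndex=1
Op 4: F0 acks idx 2 -> match: F0=2 F1=2 F2=1; commitIndex=2
Op 5: F1 acks idx 1 -> match: F0=2 F1=2 F2=1; commitIndex=2
Op 6: F2 acks idx 2 -> match: F0=2 F1=2 F2=2; commitIndex=2
Op 7: append 1 -> log_len=3
Op 8: F1 acks idx 3 -> match: F0=2 F1=3 F2=2; commitIndex=2
Op 9: append 2 -> log_len=5
Op 10: F2 acks idx 2 -> match: F0=2 F1=3 F2=2; commitIndex=2
Op 11: F0 acks idx 1 -> match: F0=2 F1=3 F2=2; commitIndex=2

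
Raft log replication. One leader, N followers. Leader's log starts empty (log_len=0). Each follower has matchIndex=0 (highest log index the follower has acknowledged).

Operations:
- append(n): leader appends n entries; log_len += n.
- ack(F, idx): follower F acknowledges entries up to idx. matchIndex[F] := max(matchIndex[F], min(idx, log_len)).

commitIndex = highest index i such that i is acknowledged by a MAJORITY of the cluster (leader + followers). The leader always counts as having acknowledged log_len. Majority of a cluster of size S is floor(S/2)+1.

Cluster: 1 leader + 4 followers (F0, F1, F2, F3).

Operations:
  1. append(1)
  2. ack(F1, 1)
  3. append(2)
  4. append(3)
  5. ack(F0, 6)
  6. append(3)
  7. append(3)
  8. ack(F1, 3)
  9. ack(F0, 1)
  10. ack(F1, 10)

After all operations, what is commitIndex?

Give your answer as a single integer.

Answer: 6

Derivation:
Op 1: append 1 -> log_len=1
Op 2: F1 acks idx 1 -> match: F0=0 F1=1 F2=0 F3=0; commitIndex=0
Op 3: append 2 -> log_len=3
Op 4: append 3 -> log_len=6
Op 5: F0 acks idx 6 -> match: F0=6 F1=1 F2=0 F3=0; commitIndex=1
Op 6: append 3 -> log_len=9
Op 7: append 3 -> log_len=12
Op 8: F1 acks idx 3 -> match: F0=6 F1=3 F2=0 F3=0; commitIndex=3
Op 9: F0 acks idx 1 -> match: F0=6 F1=3 F2=0 F3=0; commitIndex=3
Op 10: F1 acks idx 10 -> match: F0=6 F1=10 F2=0 F3=0; commitIndex=6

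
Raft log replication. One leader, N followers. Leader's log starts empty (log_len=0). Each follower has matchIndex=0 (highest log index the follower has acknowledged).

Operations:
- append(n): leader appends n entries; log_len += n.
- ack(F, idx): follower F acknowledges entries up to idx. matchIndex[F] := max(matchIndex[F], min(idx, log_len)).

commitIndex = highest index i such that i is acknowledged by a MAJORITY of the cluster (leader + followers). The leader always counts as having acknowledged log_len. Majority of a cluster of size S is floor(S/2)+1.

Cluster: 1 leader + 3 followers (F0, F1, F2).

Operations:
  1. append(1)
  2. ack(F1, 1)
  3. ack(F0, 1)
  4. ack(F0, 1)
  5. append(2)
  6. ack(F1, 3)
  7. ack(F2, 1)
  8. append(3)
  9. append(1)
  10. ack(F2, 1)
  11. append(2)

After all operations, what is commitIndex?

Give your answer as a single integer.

Op 1: append 1 -> log_len=1
Op 2: F1 acks idx 1 -> match: F0=0 F1=1 F2=0; commitIndex=0
Op 3: F0 acks idx 1 -> match: F0=1 F1=1 F2=0; commitIndex=1
Op 4: F0 acks idx 1 -> match: F0=1 F1=1 F2=0; commitIndex=1
Op 5: append 2 -> log_len=3
Op 6: F1 acks idx 3 -> match: F0=1 F1=3 F2=0; commitIndex=1
Op 7: F2 acks idx 1 -> match: F0=1 F1=3 F2=1; commitIndex=1
Op 8: append 3 -> log_len=6
Op 9: append 1 -> log_len=7
Op 10: F2 acks idx 1 -> match: F0=1 F1=3 F2=1; commitIndex=1
Op 11: append 2 -> log_len=9

Answer: 1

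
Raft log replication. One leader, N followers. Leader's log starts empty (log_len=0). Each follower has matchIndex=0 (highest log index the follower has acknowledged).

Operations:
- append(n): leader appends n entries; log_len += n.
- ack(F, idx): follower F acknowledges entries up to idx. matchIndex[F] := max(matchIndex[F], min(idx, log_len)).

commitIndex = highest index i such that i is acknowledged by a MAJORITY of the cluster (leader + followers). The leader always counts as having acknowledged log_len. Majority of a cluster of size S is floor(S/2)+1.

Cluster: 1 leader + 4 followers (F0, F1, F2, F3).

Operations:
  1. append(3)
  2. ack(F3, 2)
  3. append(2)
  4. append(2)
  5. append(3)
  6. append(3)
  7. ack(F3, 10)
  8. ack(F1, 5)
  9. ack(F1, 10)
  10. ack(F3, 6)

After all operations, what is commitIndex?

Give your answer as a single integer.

Op 1: append 3 -> log_len=3
Op 2: F3 acks idx 2 -> match: F0=0 F1=0 F2=0 F3=2; commitIndex=0
Op 3: append 2 -> log_len=5
Op 4: append 2 -> log_len=7
Op 5: append 3 -> log_len=10
Op 6: append 3 -> log_len=13
Op 7: F3 acks idx 10 -> match: F0=0 F1=0 F2=0 F3=10; commitIndex=0
Op 8: F1 acks idx 5 -> match: F0=0 F1=5 F2=0 F3=10; commitIndex=5
Op 9: F1 acks idx 10 -> match: F0=0 F1=10 F2=0 F3=10; commitIndex=10
Op 10: F3 acks idx 6 -> match: F0=0 F1=10 F2=0 F3=10; commitIndex=10

Answer: 10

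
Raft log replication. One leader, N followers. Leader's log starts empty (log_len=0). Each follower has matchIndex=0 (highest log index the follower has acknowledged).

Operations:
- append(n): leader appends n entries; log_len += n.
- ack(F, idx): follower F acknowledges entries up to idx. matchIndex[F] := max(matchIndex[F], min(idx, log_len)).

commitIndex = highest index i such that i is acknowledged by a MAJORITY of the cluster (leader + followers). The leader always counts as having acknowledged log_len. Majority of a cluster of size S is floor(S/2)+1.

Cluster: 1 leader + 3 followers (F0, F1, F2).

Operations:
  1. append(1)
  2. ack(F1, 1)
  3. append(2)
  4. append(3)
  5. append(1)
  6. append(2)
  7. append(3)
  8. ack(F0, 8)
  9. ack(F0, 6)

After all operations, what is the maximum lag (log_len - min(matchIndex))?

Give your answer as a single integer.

Op 1: append 1 -> log_len=1
Op 2: F1 acks idx 1 -> match: F0=0 F1=1 F2=0; commitIndex=0
Op 3: append 2 -> log_len=3
Op 4: append 3 -> log_len=6
Op 5: append 1 -> log_len=7
Op 6: append 2 -> log_len=9
Op 7: append 3 -> log_len=12
Op 8: F0 acks idx 8 -> match: F0=8 F1=1 F2=0; commitIndex=1
Op 9: F0 acks idx 6 -> match: F0=8 F1=1 F2=0; commitIndex=1

Answer: 12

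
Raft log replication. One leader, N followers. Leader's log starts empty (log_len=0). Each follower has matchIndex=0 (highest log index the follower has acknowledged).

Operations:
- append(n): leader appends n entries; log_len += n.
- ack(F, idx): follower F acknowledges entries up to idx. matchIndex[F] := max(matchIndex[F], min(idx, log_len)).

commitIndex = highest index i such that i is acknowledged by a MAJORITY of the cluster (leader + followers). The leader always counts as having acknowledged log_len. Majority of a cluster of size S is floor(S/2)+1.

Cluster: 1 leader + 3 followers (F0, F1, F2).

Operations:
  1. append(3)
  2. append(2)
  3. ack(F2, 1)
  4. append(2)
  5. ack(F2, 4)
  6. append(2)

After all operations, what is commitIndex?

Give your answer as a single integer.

Op 1: append 3 -> log_len=3
Op 2: append 2 -> log_len=5
Op 3: F2 acks idx 1 -> match: F0=0 F1=0 F2=1; commitIndex=0
Op 4: append 2 -> log_len=7
Op 5: F2 acks idx 4 -> match: F0=0 F1=0 F2=4; commitIndex=0
Op 6: append 2 -> log_len=9

Answer: 0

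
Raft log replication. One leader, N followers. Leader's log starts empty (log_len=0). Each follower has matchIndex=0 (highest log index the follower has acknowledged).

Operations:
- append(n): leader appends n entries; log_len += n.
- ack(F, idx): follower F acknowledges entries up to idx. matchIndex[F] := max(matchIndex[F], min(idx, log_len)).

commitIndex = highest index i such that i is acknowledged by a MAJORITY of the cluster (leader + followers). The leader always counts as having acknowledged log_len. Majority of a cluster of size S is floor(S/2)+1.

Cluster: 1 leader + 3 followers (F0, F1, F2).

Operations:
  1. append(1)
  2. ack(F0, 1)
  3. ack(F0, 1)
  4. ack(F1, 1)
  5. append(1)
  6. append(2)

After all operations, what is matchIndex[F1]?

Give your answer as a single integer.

Op 1: append 1 -> log_len=1
Op 2: F0 acks idx 1 -> match: F0=1 F1=0 F2=0; commitIndex=0
Op 3: F0 acks idx 1 -> match: F0=1 F1=0 F2=0; commitIndex=0
Op 4: F1 acks idx 1 -> match: F0=1 F1=1 F2=0; commitIndex=1
Op 5: append 1 -> log_len=2
Op 6: append 2 -> log_len=4

Answer: 1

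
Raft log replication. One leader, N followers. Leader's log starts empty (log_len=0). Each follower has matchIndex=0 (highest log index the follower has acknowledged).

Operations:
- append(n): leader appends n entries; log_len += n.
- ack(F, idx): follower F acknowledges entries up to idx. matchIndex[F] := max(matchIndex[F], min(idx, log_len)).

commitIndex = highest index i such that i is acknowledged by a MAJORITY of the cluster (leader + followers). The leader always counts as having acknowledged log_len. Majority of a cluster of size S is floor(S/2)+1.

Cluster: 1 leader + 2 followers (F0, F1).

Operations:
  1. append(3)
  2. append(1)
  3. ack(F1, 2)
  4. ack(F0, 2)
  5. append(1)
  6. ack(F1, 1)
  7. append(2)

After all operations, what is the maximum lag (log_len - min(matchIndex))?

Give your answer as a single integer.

Op 1: append 3 -> log_len=3
Op 2: append 1 -> log_len=4
Op 3: F1 acks idx 2 -> match: F0=0 F1=2; commitIndex=2
Op 4: F0 acks idx 2 -> match: F0=2 F1=2; commitIndex=2
Op 5: append 1 -> log_len=5
Op 6: F1 acks idx 1 -> match: F0=2 F1=2; commitIndex=2
Op 7: append 2 -> log_len=7

Answer: 5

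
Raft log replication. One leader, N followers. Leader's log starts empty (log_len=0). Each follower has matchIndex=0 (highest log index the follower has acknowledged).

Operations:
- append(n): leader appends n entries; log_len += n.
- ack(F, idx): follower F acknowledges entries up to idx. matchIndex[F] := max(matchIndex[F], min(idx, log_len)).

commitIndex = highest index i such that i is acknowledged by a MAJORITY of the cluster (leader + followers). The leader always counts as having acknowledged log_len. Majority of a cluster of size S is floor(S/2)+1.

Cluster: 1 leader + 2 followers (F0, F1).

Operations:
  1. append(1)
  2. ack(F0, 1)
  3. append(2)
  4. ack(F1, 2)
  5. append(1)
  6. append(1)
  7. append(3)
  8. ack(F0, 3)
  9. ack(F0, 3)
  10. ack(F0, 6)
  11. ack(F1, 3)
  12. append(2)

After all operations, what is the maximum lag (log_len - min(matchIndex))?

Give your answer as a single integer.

Answer: 7

Derivation:
Op 1: append 1 -> log_len=1
Op 2: F0 acks idx 1 -> match: F0=1 F1=0; commitIndex=1
Op 3: append 2 -> log_len=3
Op 4: F1 acks idx 2 -> match: F0=1 F1=2; commitIndex=2
Op 5: append 1 -> log_len=4
Op 6: append 1 -> log_len=5
Op 7: append 3 -> log_len=8
Op 8: F0 acks idx 3 -> match: F0=3 F1=2; commitIndex=3
Op 9: F0 acks idx 3 -> match: F0=3 F1=2; commitIndex=3
Op 10: F0 acks idx 6 -> match: F0=6 F1=2; commitIndex=6
Op 11: F1 acks idx 3 -> match: F0=6 F1=3; commitIndex=6
Op 12: append 2 -> log_len=10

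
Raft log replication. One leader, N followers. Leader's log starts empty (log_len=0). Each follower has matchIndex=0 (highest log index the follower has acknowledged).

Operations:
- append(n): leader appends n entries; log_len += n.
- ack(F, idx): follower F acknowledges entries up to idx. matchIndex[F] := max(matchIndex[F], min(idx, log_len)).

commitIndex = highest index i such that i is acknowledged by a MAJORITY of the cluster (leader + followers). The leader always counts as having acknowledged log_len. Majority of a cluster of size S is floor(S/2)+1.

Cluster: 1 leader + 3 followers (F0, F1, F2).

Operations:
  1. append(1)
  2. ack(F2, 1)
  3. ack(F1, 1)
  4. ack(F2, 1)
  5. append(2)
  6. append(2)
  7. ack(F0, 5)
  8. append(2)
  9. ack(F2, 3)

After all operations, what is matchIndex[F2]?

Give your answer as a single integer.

Op 1: append 1 -> log_len=1
Op 2: F2 acks idx 1 -> match: F0=0 F1=0 F2=1; commitIndex=0
Op 3: F1 acks idx 1 -> match: F0=0 F1=1 F2=1; commitIndex=1
Op 4: F2 acks idx 1 -> match: F0=0 F1=1 F2=1; commitIndex=1
Op 5: append 2 -> log_len=3
Op 6: append 2 -> log_len=5
Op 7: F0 acks idx 5 -> match: F0=5 F1=1 F2=1; commitIndex=1
Op 8: append 2 -> log_len=7
Op 9: F2 acks idx 3 -> match: F0=5 F1=1 F2=3; commitIndex=3

Answer: 3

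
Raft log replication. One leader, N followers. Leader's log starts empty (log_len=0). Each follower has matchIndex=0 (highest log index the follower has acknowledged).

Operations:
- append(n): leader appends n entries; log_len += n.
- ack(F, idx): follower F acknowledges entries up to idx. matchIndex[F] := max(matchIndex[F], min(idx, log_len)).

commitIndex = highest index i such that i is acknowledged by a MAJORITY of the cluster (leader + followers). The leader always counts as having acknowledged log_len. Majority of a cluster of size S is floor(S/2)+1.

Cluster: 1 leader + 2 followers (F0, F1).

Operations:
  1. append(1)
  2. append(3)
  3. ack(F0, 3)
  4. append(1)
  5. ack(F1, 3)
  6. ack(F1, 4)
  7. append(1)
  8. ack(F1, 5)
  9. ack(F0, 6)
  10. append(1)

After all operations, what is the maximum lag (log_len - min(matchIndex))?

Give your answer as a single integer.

Answer: 2

Derivation:
Op 1: append 1 -> log_len=1
Op 2: append 3 -> log_len=4
Op 3: F0 acks idx 3 -> match: F0=3 F1=0; commitIndex=3
Op 4: append 1 -> log_len=5
Op 5: F1 acks idx 3 -> match: F0=3 F1=3; commitIndex=3
Op 6: F1 acks idx 4 -> match: F0=3 F1=4; commitIndex=4
Op 7: append 1 -> log_len=6
Op 8: F1 acks idx 5 -> match: F0=3 F1=5; commitIndex=5
Op 9: F0 acks idx 6 -> match: F0=6 F1=5; commitIndex=6
Op 10: append 1 -> log_len=7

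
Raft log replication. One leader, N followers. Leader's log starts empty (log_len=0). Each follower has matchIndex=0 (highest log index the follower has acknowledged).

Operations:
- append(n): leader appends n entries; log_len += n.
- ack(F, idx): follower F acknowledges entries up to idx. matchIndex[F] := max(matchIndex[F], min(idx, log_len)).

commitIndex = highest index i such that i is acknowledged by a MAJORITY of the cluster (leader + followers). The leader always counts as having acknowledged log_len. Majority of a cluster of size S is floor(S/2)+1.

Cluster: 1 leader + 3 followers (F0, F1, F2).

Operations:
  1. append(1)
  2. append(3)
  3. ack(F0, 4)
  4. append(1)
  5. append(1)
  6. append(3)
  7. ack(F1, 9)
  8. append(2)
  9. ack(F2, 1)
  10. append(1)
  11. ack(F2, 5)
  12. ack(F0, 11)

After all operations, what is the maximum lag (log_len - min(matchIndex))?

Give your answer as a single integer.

Answer: 7

Derivation:
Op 1: append 1 -> log_len=1
Op 2: append 3 -> log_len=4
Op 3: F0 acks idx 4 -> match: F0=4 F1=0 F2=0; commitIndex=0
Op 4: append 1 -> log_len=5
Op 5: append 1 -> log_len=6
Op 6: append 3 -> log_len=9
Op 7: F1 acks idx 9 -> match: F0=4 F1=9 F2=0; commitIndex=4
Op 8: append 2 -> log_len=11
Op 9: F2 acks idx 1 -> match: F0=4 F1=9 F2=1; commitIndex=4
Op 10: append 1 -> log_len=12
Op 11: F2 acks idx 5 -> match: F0=4 F1=9 F2=5; commitIndex=5
Op 12: F0 acks idx 11 -> match: F0=11 F1=9 F2=5; commitIndex=9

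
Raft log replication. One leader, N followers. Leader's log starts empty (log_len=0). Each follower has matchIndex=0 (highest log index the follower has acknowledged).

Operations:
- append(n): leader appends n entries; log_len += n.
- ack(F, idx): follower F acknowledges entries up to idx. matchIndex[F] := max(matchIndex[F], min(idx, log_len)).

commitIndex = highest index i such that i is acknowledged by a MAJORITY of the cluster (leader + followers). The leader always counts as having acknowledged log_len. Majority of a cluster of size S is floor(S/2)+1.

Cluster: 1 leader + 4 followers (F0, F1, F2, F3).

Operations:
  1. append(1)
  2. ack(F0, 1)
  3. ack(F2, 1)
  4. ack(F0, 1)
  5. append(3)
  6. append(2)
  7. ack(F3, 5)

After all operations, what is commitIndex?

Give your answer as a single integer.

Answer: 1

Derivation:
Op 1: append 1 -> log_len=1
Op 2: F0 acks idx 1 -> match: F0=1 F1=0 F2=0 F3=0; commitIndex=0
Op 3: F2 acks idx 1 -> match: F0=1 F1=0 F2=1 F3=0; commitIndex=1
Op 4: F0 acks idx 1 -> match: F0=1 F1=0 F2=1 F3=0; commitIndex=1
Op 5: append 3 -> log_len=4
Op 6: append 2 -> log_len=6
Op 7: F3 acks idx 5 -> match: F0=1 F1=0 F2=1 F3=5; commitIndex=1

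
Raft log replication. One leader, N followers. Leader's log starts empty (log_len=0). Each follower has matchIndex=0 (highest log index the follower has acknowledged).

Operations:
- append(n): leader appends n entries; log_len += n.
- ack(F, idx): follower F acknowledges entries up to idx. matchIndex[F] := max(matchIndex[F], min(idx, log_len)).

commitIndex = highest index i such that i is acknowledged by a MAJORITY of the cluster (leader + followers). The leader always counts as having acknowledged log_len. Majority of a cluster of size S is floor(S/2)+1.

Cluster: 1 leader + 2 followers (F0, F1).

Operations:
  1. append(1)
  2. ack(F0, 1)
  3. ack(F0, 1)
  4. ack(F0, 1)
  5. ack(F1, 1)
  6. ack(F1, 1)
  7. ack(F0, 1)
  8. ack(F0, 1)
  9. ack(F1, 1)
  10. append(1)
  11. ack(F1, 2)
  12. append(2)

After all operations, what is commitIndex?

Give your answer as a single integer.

Answer: 2

Derivation:
Op 1: append 1 -> log_len=1
Op 2: F0 acks idx 1 -> match: F0=1 F1=0; commitIndex=1
Op 3: F0 acks idx 1 -> match: F0=1 F1=0; commitIndex=1
Op 4: F0 acks idx 1 -> match: F0=1 F1=0; commitIndex=1
Op 5: F1 acks idx 1 -> match: F0=1 F1=1; commitIndex=1
Op 6: F1 acks idx 1 -> match: F0=1 F1=1; commitIndex=1
Op 7: F0 acks idx 1 -> match: F0=1 F1=1; commitIndex=1
Op 8: F0 acks idx 1 -> match: F0=1 F1=1; commitIndex=1
Op 9: F1 acks idx 1 -> match: F0=1 F1=1; commitIndex=1
Op 10: append 1 -> log_len=2
Op 11: F1 acks idx 2 -> match: F0=1 F1=2; commitIndex=2
Op 12: append 2 -> log_len=4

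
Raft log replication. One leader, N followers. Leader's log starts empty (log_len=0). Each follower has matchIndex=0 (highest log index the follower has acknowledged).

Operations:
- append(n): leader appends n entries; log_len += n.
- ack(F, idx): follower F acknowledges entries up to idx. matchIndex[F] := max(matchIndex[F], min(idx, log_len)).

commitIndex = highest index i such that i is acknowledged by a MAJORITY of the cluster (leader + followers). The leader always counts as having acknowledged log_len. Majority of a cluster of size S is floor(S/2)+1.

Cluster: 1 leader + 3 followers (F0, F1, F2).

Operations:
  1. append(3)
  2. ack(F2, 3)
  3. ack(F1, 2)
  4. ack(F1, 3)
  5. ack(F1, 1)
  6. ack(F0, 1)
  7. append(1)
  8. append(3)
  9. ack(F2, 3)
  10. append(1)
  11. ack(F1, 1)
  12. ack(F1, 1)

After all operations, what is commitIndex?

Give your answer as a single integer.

Op 1: append 3 -> log_len=3
Op 2: F2 acks idx 3 -> match: F0=0 F1=0 F2=3; commitIndex=0
Op 3: F1 acks idx 2 -> match: F0=0 F1=2 F2=3; commitIndex=2
Op 4: F1 acks idx 3 -> match: F0=0 F1=3 F2=3; commitIndex=3
Op 5: F1 acks idx 1 -> match: F0=0 F1=3 F2=3; commitIndex=3
Op 6: F0 acks idx 1 -> match: F0=1 F1=3 F2=3; commitIndex=3
Op 7: append 1 -> log_len=4
Op 8: append 3 -> log_len=7
Op 9: F2 acks idx 3 -> match: F0=1 F1=3 F2=3; commitIndex=3
Op 10: append 1 -> log_len=8
Op 11: F1 acks idx 1 -> match: F0=1 F1=3 F2=3; commitIndex=3
Op 12: F1 acks idx 1 -> match: F0=1 F1=3 F2=3; commitIndex=3

Answer: 3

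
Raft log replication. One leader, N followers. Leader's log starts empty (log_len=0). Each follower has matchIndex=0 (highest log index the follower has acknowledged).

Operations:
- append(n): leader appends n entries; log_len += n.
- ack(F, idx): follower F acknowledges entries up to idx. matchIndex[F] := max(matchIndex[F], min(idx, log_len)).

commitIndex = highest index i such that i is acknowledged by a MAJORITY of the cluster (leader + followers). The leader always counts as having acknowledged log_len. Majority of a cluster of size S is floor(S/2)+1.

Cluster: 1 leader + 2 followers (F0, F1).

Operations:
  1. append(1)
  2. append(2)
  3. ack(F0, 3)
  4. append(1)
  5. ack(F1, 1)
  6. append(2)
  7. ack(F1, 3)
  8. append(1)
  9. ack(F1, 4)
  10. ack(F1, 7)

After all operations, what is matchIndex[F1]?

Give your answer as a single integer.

Answer: 7

Derivation:
Op 1: append 1 -> log_len=1
Op 2: append 2 -> log_len=3
Op 3: F0 acks idx 3 -> match: F0=3 F1=0; commitIndex=3
Op 4: append 1 -> log_len=4
Op 5: F1 acks idx 1 -> match: F0=3 F1=1; commitIndex=3
Op 6: append 2 -> log_len=6
Op 7: F1 acks idx 3 -> match: F0=3 F1=3; commitIndex=3
Op 8: append 1 -> log_len=7
Op 9: F1 acks idx 4 -> match: F0=3 F1=4; commitIndex=4
Op 10: F1 acks idx 7 -> match: F0=3 F1=7; commitIndex=7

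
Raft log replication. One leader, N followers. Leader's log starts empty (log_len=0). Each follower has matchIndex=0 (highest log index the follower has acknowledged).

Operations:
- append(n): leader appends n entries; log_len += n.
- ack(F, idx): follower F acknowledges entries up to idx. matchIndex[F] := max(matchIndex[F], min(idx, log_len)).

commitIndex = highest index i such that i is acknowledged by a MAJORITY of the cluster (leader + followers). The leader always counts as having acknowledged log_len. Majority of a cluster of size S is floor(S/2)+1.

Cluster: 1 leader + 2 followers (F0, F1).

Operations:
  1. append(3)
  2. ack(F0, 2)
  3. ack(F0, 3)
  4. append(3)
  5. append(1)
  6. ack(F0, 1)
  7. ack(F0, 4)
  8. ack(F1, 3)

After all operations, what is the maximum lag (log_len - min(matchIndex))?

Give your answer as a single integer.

Op 1: append 3 -> log_len=3
Op 2: F0 acks idx 2 -> match: F0=2 F1=0; commitIndex=2
Op 3: F0 acks idx 3 -> match: F0=3 F1=0; commitIndex=3
Op 4: append 3 -> log_len=6
Op 5: append 1 -> log_len=7
Op 6: F0 acks idx 1 -> match: F0=3 F1=0; commitIndex=3
Op 7: F0 acks idx 4 -> match: F0=4 F1=0; commitIndex=4
Op 8: F1 acks idx 3 -> match: F0=4 F1=3; commitIndex=4

Answer: 4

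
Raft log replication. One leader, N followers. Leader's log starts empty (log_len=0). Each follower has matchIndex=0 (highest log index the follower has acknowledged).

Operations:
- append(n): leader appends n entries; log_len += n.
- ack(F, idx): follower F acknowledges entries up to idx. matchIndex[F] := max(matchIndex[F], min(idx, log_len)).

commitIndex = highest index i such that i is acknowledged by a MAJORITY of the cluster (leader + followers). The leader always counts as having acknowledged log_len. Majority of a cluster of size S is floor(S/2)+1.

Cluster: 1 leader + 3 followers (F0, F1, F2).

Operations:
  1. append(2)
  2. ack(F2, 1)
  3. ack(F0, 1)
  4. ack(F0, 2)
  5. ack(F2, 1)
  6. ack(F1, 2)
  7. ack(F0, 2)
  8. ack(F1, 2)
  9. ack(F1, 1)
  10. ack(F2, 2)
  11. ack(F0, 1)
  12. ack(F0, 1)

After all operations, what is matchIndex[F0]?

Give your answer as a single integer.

Op 1: append 2 -> log_len=2
Op 2: F2 acks idx 1 -> match: F0=0 F1=0 F2=1; commitIndex=0
Op 3: F0 acks idx 1 -> match: F0=1 F1=0 F2=1; commitIndex=1
Op 4: F0 acks idx 2 -> match: F0=2 F1=0 F2=1; commitIndex=1
Op 5: F2 acks idx 1 -> match: F0=2 F1=0 F2=1; commitIndex=1
Op 6: F1 acks idx 2 -> match: F0=2 F1=2 F2=1; commitIndex=2
Op 7: F0 acks idx 2 -> match: F0=2 F1=2 F2=1; commitIndex=2
Op 8: F1 acks idx 2 -> match: F0=2 F1=2 F2=1; commitIndex=2
Op 9: F1 acks idx 1 -> match: F0=2 F1=2 F2=1; commitIndex=2
Op 10: F2 acks idx 2 -> match: F0=2 F1=2 F2=2; commitIndex=2
Op 11: F0 acks idx 1 -> match: F0=2 F1=2 F2=2; commitIndex=2
Op 12: F0 acks idx 1 -> match: F0=2 F1=2 F2=2; commitIndex=2

Answer: 2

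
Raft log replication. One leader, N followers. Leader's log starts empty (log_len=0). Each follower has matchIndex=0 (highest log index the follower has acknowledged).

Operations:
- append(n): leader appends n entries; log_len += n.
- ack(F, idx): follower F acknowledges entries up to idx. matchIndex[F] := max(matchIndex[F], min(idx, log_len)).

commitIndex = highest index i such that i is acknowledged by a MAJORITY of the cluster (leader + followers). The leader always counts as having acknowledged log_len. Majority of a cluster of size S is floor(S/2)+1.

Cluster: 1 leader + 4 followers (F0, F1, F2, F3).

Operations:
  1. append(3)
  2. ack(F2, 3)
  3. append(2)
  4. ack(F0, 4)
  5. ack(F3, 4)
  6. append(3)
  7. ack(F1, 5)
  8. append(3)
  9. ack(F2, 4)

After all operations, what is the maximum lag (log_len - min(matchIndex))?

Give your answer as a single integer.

Answer: 7

Derivation:
Op 1: append 3 -> log_len=3
Op 2: F2 acks idx 3 -> match: F0=0 F1=0 F2=3 F3=0; commitIndex=0
Op 3: append 2 -> log_len=5
Op 4: F0 acks idx 4 -> match: F0=4 F1=0 F2=3 F3=0; commitIndex=3
Op 5: F3 acks idx 4 -> match: F0=4 F1=0 F2=3 F3=4; commitIndex=4
Op 6: append 3 -> log_len=8
Op 7: F1 acks idx 5 -> match: F0=4 F1=5 F2=3 F3=4; commitIndex=4
Op 8: append 3 -> log_len=11
Op 9: F2 acks idx 4 -> match: F0=4 F1=5 F2=4 F3=4; commitIndex=4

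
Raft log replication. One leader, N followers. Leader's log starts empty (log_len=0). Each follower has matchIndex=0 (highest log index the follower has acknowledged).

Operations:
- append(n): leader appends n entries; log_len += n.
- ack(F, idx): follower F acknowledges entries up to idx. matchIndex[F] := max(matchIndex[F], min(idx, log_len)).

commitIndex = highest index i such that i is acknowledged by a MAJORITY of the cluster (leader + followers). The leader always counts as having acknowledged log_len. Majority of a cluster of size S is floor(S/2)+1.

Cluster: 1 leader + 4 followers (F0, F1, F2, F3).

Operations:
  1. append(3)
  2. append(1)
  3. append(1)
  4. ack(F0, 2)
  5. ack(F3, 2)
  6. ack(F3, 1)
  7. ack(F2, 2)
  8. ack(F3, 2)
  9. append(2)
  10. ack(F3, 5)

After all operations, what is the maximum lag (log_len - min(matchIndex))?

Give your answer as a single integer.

Op 1: append 3 -> log_len=3
Op 2: append 1 -> log_len=4
Op 3: append 1 -> log_len=5
Op 4: F0 acks idx 2 -> match: F0=2 F1=0 F2=0 F3=0; commitIndex=0
Op 5: F3 acks idx 2 -> match: F0=2 F1=0 F2=0 F3=2; commitIndex=2
Op 6: F3 acks idx 1 -> match: F0=2 F1=0 F2=0 F3=2; commitIndex=2
Op 7: F2 acks idx 2 -> match: F0=2 F1=0 F2=2 F3=2; commitIndex=2
Op 8: F3 acks idx 2 -> match: F0=2 F1=0 F2=2 F3=2; commitIndex=2
Op 9: append 2 -> log_len=7
Op 10: F3 acks idx 5 -> match: F0=2 F1=0 F2=2 F3=5; commitIndex=2

Answer: 7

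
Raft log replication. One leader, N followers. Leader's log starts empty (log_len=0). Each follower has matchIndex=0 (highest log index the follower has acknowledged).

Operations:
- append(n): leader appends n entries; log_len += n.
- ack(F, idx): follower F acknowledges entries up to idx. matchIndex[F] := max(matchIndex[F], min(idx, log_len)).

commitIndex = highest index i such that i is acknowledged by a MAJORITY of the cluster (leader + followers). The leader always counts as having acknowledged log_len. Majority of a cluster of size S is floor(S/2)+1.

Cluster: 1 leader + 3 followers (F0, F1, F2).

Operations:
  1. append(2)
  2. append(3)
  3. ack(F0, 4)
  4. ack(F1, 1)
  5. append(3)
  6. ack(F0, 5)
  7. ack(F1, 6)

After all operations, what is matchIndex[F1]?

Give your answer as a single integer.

Answer: 6

Derivation:
Op 1: append 2 -> log_len=2
Op 2: append 3 -> log_len=5
Op 3: F0 acks idx 4 -> match: F0=4 F1=0 F2=0; commitIndex=0
Op 4: F1 acks idx 1 -> match: F0=4 F1=1 F2=0; commitIndex=1
Op 5: append 3 -> log_len=8
Op 6: F0 acks idx 5 -> match: F0=5 F1=1 F2=0; commitIndex=1
Op 7: F1 acks idx 6 -> match: F0=5 F1=6 F2=0; commitIndex=5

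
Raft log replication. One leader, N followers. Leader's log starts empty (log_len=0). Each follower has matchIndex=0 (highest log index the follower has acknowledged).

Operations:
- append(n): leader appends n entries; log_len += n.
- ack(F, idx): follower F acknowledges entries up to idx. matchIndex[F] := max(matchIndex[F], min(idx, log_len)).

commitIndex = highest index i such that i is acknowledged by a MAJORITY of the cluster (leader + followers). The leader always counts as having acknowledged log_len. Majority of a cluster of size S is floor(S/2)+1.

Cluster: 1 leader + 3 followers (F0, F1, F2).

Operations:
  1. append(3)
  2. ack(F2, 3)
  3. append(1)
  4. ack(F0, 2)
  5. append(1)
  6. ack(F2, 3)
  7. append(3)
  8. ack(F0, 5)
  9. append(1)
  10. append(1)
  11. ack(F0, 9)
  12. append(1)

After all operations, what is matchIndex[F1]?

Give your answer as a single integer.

Op 1: append 3 -> log_len=3
Op 2: F2 acks idx 3 -> match: F0=0 F1=0 F2=3; commitIndex=0
Op 3: append 1 -> log_len=4
Op 4: F0 acks idx 2 -> match: F0=2 F1=0 F2=3; commitIndex=2
Op 5: append 1 -> log_len=5
Op 6: F2 acks idx 3 -> match: F0=2 F1=0 F2=3; commitIndex=2
Op 7: append 3 -> log_len=8
Op 8: F0 acks idx 5 -> match: F0=5 F1=0 F2=3; commitIndex=3
Op 9: append 1 -> log_len=9
Op 10: append 1 -> log_len=10
Op 11: F0 acks idx 9 -> match: F0=9 F1=0 F2=3; commitIndex=3
Op 12: append 1 -> log_len=11

Answer: 0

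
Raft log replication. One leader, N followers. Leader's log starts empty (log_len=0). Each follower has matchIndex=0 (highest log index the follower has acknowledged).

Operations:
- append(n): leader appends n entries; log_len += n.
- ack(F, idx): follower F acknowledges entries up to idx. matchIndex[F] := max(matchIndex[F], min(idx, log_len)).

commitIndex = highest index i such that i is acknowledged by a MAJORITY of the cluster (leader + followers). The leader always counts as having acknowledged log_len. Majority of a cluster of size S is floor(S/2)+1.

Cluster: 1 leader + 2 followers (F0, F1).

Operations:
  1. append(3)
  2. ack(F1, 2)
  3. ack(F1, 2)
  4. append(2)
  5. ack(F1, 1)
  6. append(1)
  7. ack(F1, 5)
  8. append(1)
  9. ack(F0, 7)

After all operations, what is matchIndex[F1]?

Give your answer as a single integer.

Op 1: append 3 -> log_len=3
Op 2: F1 acks idx 2 -> match: F0=0 F1=2; commitIndex=2
Op 3: F1 acks idx 2 -> match: F0=0 F1=2; commitIndex=2
Op 4: append 2 -> log_len=5
Op 5: F1 acks idx 1 -> match: F0=0 F1=2; commitIndex=2
Op 6: append 1 -> log_len=6
Op 7: F1 acks idx 5 -> match: F0=0 F1=5; commitIndex=5
Op 8: append 1 -> log_len=7
Op 9: F0 acks idx 7 -> match: F0=7 F1=5; commitIndex=7

Answer: 5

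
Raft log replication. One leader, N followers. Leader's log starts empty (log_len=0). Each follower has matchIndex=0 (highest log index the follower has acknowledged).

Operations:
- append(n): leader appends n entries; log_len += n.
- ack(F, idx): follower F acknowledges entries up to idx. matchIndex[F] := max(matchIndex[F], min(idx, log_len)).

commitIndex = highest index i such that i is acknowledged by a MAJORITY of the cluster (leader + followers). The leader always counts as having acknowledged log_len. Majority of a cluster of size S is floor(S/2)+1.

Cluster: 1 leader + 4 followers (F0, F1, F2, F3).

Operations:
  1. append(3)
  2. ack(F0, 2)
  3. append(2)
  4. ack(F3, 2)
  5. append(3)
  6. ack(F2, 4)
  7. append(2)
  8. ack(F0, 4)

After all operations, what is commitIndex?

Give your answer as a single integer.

Op 1: append 3 -> log_len=3
Op 2: F0 acks idx 2 -> match: F0=2 F1=0 F2=0 F3=0; commitIndex=0
Op 3: append 2 -> log_len=5
Op 4: F3 acks idx 2 -> match: F0=2 F1=0 F2=0 F3=2; commitIndex=2
Op 5: append 3 -> log_len=8
Op 6: F2 acks idx 4 -> match: F0=2 F1=0 F2=4 F3=2; commitIndex=2
Op 7: append 2 -> log_len=10
Op 8: F0 acks idx 4 -> match: F0=4 F1=0 F2=4 F3=2; commitIndex=4

Answer: 4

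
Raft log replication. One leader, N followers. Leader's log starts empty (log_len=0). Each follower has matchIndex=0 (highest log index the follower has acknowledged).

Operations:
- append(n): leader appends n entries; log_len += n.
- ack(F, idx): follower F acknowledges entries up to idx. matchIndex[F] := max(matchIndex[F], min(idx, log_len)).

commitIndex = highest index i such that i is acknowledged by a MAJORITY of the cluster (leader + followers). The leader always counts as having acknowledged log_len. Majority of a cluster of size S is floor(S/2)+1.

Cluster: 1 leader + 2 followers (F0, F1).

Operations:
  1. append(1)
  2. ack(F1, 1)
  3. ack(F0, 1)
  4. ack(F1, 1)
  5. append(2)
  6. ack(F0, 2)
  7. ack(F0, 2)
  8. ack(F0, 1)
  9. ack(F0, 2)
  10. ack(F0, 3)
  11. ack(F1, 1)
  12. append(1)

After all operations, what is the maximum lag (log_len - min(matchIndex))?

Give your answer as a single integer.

Answer: 3

Derivation:
Op 1: append 1 -> log_len=1
Op 2: F1 acks idx 1 -> match: F0=0 F1=1; commitIndex=1
Op 3: F0 acks idx 1 -> match: F0=1 F1=1; commitIndex=1
Op 4: F1 acks idx 1 -> match: F0=1 F1=1; commitIndex=1
Op 5: append 2 -> log_len=3
Op 6: F0 acks idx 2 -> match: F0=2 F1=1; commitIndex=2
Op 7: F0 acks idx 2 -> match: F0=2 F1=1; commitIndex=2
Op 8: F0 acks idx 1 -> match: F0=2 F1=1; commitIndex=2
Op 9: F0 acks idx 2 -> match: F0=2 F1=1; commitIndex=2
Op 10: F0 acks idx 3 -> match: F0=3 F1=1; commitIndex=3
Op 11: F1 acks idx 1 -> match: F0=3 F1=1; commitIndex=3
Op 12: append 1 -> log_len=4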